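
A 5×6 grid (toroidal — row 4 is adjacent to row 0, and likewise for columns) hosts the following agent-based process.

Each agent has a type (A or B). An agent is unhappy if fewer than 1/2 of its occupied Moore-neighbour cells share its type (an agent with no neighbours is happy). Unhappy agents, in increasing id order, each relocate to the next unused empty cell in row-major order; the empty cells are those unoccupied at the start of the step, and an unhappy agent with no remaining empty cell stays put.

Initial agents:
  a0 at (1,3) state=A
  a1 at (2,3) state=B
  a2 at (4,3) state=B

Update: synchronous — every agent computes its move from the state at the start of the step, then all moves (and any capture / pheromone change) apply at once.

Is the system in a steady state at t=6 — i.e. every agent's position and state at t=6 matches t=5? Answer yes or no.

t=1: a0@(0,0):A a1@(0,1):B a2@(4,3):B
t=2: a0@(0,2):A a1@(0,3):B a2@(4,3):B
t=3: a0@(0,0):A a1@(0,3):B a2@(4,3):B
t=4: (unchanged — steady state)

yes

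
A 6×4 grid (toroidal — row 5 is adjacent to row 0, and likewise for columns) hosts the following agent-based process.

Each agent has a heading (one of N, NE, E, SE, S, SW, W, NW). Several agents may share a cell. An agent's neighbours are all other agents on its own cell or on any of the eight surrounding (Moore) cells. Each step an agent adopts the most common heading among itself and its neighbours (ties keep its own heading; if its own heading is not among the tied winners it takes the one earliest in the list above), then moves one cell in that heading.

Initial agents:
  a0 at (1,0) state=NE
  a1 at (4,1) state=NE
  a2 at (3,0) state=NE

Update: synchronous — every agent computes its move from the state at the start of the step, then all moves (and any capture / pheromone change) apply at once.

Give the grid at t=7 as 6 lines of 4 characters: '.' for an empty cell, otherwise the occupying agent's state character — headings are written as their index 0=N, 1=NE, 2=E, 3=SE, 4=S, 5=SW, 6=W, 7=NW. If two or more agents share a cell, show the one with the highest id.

...1
....
...1
1...
....
....

t=1: a0@(0,1):NE a1@(3,2):NE a2@(2,1):NE
t=2: a0@(5,2):NE a1@(2,3):NE a2@(1,2):NE
t=3: a0@(4,3):NE a1@(1,0):NE a2@(0,3):NE
t=4: a0@(3,0):NE a1@(0,1):NE a2@(5,0):NE
t=5: a0@(2,1):NE a1@(5,2):NE a2@(4,1):NE
t=6: a0@(1,2):NE a1@(4,3):NE a2@(3,2):NE
t=7: a0@(0,3):NE a1@(3,0):NE a2@(2,3):NE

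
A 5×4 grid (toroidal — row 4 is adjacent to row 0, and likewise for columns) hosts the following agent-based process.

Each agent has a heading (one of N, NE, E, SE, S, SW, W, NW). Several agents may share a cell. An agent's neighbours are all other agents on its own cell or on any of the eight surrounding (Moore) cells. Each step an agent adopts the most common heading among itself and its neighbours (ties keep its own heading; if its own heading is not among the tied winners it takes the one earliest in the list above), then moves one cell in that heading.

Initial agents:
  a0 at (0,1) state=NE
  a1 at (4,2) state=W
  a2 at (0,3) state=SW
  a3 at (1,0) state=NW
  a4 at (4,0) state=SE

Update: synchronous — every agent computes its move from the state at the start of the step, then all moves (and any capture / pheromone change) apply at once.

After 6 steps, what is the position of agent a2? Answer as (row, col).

(1, 1)

t=1: a0@(4,2):NE a1@(4,1):W a2@(1,2):SW a3@(0,3):NW a4@(0,1):SE
t=2: a0@(3,3):NE a1@(4,0):W a2@(2,1):SW a3@(4,2):NW a4@(1,2):SE
t=3: a0@(2,0):NE a1@(4,3):W a2@(3,0):SW a3@(3,1):NW a4@(2,3):SE
t=4: a0@(1,1):NE a1@(4,2):W a2@(4,3):SW a3@(2,0):NW a4@(3,0):SE
t=5: a0@(0,2):NE a1@(4,1):W a2@(0,2):SW a3@(1,3):NW a4@(4,1):SE
t=6: a0@(4,3):NE a1@(4,0):W a2@(1,1):SW a3@(0,2):NW a4@(0,2):SE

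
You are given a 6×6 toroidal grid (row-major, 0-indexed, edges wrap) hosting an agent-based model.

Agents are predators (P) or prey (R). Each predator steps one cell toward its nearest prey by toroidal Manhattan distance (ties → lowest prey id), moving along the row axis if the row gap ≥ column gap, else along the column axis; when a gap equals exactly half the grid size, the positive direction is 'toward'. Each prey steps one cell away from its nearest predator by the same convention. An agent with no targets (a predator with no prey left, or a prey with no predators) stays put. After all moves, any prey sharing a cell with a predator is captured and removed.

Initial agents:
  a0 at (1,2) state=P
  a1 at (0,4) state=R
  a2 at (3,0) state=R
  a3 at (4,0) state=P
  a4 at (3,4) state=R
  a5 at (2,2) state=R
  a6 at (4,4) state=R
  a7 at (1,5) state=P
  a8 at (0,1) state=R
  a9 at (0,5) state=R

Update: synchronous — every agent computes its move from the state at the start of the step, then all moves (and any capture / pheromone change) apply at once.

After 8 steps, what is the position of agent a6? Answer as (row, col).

(4, 2)

t=1: a0@(2,2):P a1@(5,4):R a2@(2,0):R a3@(3,0):P a4@(3,3):R a5@(3,2):R a6@(4,3):R a7@(0,5):P a8@(5,1):R a9@(5,5):R
t=2: a0@(3,2):P a1@(4,4):R a2@(1,0):R a3@(2,0):P a4@(4,3):R a5@(4,2):R a6@(5,3):R a7@(5,5):P a8@(0,1):R a9@(4,5):R
t=3: a0@(4,2):P a1@(3,4):R a2@(0,0):R a3@(1,0):P a4@(5,3):R a5@(5,2):R a6@(5,2):R a7@(4,5):P a8@(5,1):R a9@(3,5):R
t=4: a0@(5,2):P a1@(2,4):R a2@(5,0):R a3@(0,0):P a4@(0,3):R a5@(0,2):R a6@(0,2):R a7@(3,5):P a8@(0,1):R a9@(2,5):R
t=5: a0@(0,2):P a1@(1,4):R a2@(4,0):R a3@(5,0):P a4@(1,3):R a5@(1,2):R a6@(1,2):R a7@(2,5):P a9@(1,5):R
t=6: a0@(1,2):P a1@(0,4):R a2@(3,0):R a3@(4,0):P a4@(2,3):R a5@(2,2):R a6@(2,2):R a7@(1,5):P a9@(0,5):R
t=7: a0@(2,2):P a1@(5,4):R a2@(2,0):R a3@(3,0):P a4@(3,3):R a5@(3,2):R a6@(3,2):R a7@(0,5):P a9@(5,5):R
t=8: a0@(3,2):P a1@(4,4):R a2@(1,0):R a3@(2,0):P a4@(4,3):R a5@(4,2):R a6@(4,2):R a7@(5,5):P a9@(4,5):R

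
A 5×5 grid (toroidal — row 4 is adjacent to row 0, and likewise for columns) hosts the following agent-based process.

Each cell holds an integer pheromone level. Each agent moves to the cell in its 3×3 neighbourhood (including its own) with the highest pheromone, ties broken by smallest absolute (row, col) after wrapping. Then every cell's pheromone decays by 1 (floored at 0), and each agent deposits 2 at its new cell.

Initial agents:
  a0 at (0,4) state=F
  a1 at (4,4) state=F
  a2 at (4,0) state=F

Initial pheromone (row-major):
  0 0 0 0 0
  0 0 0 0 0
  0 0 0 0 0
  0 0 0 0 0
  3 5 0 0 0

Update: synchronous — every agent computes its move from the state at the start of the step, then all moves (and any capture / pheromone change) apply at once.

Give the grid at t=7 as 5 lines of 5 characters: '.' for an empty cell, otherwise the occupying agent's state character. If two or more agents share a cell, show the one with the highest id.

t=1: a0@(4,0) a1@(4,0) a2@(4,1) | pheromone: 0 0 0 0 0 / 0 0 0 0 0 / 0 0 0 0 0 / 0 0 0 0 0 / 6 6 0 0 0
t=2: a0@(4,0) a1@(4,0) a2@(4,0) | pheromone: 0 0 0 0 0 / 0 0 0 0 0 / 0 0 0 0 0 / 0 0 0 0 0 / 11 5 0 0 0
t=3: a0@(4,0) a1@(4,0) a2@(4,0) | pheromone: 0 0 0 0 0 / 0 0 0 0 0 / 0 0 0 0 0 / 0 0 0 0 0 / 16 4 0 0 0
t=4: a0@(4,0) a1@(4,0) a2@(4,0) | pheromone: 0 0 0 0 0 / 0 0 0 0 0 / 0 0 0 0 0 / 0 0 0 0 0 / 21 3 0 0 0
t=5: a0@(4,0) a1@(4,0) a2@(4,0) | pheromone: 0 0 0 0 0 / 0 0 0 0 0 / 0 0 0 0 0 / 0 0 0 0 0 / 26 2 0 0 0
t=6: a0@(4,0) a1@(4,0) a2@(4,0) | pheromone: 0 0 0 0 0 / 0 0 0 0 0 / 0 0 0 0 0 / 0 0 0 0 0 / 31 1 0 0 0
t=7: a0@(4,0) a1@(4,0) a2@(4,0) | pheromone: 0 0 0 0 0 / 0 0 0 0 0 / 0 0 0 0 0 / 0 0 0 0 0 / 36 0 0 0 0

.....
.....
.....
.....
F....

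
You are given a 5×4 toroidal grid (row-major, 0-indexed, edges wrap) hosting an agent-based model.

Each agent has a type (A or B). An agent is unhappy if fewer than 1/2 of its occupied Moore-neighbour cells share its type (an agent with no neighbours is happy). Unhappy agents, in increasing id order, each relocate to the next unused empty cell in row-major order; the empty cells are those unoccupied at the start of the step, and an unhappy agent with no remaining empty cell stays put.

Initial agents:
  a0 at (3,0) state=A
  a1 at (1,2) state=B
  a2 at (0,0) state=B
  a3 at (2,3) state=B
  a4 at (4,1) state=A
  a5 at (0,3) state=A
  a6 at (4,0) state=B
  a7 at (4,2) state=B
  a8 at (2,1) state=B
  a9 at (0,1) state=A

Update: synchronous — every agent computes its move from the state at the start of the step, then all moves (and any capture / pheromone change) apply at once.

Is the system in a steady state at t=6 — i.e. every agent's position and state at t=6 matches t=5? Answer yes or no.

yes

t=1: a0@(0,2):A a1@(1,2):B a2@(1,0):B a3@(2,3):B a4@(1,1):A a5@(1,3):A a6@(2,0):B a7@(2,2):B a8@(2,1):B a9@(3,1):A
t=2: a0@(0,2):A a1@(1,2):B a2@(1,0):B a3@(2,3):B a4@(0,0):A a5@(0,1):A a6@(2,0):B a7@(2,2):B a8@(2,1):B a9@(0,3):A
t=3: (unchanged — steady state)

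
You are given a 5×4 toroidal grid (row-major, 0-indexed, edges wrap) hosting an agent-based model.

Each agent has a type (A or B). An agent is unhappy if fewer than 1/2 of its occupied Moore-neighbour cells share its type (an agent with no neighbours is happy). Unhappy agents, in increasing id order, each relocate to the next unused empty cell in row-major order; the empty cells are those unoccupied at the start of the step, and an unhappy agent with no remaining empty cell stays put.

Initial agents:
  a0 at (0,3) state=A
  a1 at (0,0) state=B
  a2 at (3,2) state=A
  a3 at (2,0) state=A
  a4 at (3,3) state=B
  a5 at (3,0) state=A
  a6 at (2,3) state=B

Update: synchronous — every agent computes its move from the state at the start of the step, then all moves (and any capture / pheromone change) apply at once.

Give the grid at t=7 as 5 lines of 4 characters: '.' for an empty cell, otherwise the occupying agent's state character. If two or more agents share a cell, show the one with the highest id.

t=1: a0@(0,1):A a1@(0,2):B a2@(1,0):A a3@(1,1):A a4@(1,2):B a5@(1,3):A a6@(2,1):B
t=2: a0@(0,1):A a1@(0,0):B a2@(1,0):A a3@(0,3):A a4@(2,0):B a5@(2,2):A a6@(2,3):B
t=3: a0@(0,1):A a1@(0,2):B a2@(1,1):A a3@(0,3):A a4@(2,0):B a5@(1,2):A a6@(1,3):B
t=4: a0@(0,1):A a1@(0,0):B a2@(1,1):A a3@(1,0):A a4@(2,0):B a5@(1,2):A a6@(1,3):B
t=5: a0@(0,1):A a1@(0,2):B a2@(1,1):A a3@(0,3):A a4@(2,1):B a5@(1,2):A a6@(1,3):B
t=6: a0@(0,1):A a1@(0,0):B a2@(1,1):A a3@(1,0):A a4@(2,0):B a5@(1,2):A a6@(2,2):B
t=7: a0@(0,1):A a1@(0,2):B a2@(1,1):A a3@(1,0):A a4@(0,3):B a5@(1,2):A a6@(1,3):B

.ABB
AAAB
....
....
....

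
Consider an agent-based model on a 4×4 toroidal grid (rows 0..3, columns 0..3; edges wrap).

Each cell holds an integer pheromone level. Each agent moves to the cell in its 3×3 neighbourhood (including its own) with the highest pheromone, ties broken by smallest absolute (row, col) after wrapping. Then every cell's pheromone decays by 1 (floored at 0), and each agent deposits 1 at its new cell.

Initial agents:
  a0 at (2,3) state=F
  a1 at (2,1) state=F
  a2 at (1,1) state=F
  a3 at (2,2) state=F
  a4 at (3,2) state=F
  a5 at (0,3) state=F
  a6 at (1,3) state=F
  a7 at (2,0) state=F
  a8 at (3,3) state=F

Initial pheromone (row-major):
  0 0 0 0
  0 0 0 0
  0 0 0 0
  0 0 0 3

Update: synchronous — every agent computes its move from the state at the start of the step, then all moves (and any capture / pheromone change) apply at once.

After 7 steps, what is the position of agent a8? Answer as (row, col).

t=1: a0@(3,3) a1@(1,0) a2@(0,0) a3@(3,3) a4@(3,3) a5@(3,3) a6@(0,0) a7@(3,3) a8@(3,3) | pheromone: 2 0 0 0 / 1 0 0 0 / 0 0 0 0 / 0 0 0 8
t=2: a0@(3,3) a1@(0,0) a2@(3,3) a3@(3,3) a4@(3,3) a5@(3,3) a6@(3,3) a7@(3,3) a8@(3,3) | pheromone: 2 0 0 0 / 0 0 0 0 / 0 0 0 0 / 0 0 0 15
t=3: a0@(3,3) a1@(3,3) a2@(3,3) a3@(3,3) a4@(3,3) a5@(3,3) a6@(3,3) a7@(3,3) a8@(3,3) | pheromone: 1 0 0 0 / 0 0 0 0 / 0 0 0 0 / 0 0 0 23
t=4: a0@(3,3) a1@(3,3) a2@(3,3) a3@(3,3) a4@(3,3) a5@(3,3) a6@(3,3) a7@(3,3) a8@(3,3) | pheromone: 0 0 0 0 / 0 0 0 0 / 0 0 0 0 / 0 0 0 31
t=5: a0@(3,3) a1@(3,3) a2@(3,3) a3@(3,3) a4@(3,3) a5@(3,3) a6@(3,3) a7@(3,3) a8@(3,3) | pheromone: 0 0 0 0 / 0 0 0 0 / 0 0 0 0 / 0 0 0 39
t=6: a0@(3,3) a1@(3,3) a2@(3,3) a3@(3,3) a4@(3,3) a5@(3,3) a6@(3,3) a7@(3,3) a8@(3,3) | pheromone: 0 0 0 0 / 0 0 0 0 / 0 0 0 0 / 0 0 0 47
t=7: a0@(3,3) a1@(3,3) a2@(3,3) a3@(3,3) a4@(3,3) a5@(3,3) a6@(3,3) a7@(3,3) a8@(3,3) | pheromone: 0 0 0 0 / 0 0 0 0 / 0 0 0 0 / 0 0 0 55

(3, 3)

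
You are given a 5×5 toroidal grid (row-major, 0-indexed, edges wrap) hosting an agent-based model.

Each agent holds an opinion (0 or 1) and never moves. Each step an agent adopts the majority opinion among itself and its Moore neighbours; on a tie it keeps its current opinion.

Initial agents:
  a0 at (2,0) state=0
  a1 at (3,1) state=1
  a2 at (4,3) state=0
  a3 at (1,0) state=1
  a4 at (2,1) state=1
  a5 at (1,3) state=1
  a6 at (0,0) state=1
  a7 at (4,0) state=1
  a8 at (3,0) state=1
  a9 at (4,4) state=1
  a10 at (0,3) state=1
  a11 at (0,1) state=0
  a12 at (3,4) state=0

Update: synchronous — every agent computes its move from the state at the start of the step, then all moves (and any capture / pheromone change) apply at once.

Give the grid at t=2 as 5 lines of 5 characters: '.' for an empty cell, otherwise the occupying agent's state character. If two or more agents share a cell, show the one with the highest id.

11.1.
1..1.
11...
11..1
1..01

t=1: a0@(2,0):1 a1@(3,1):1 a2@(4,3):0 a3@(1,0):1 a4@(2,1):1 a5@(1,3):1 a6@(0,0):1 a7@(4,0):1 a8@(3,0):1 a9@(4,4):1 a10@(0,3):1 a11@(0,1):1 a12@(3,4):0
t=2: a0@(2,0):1 a1@(3,1):1 a2@(4,3):0 a3@(1,0):1 a4@(2,1):1 a5@(1,3):1 a6@(0,0):1 a7@(4,0):1 a8@(3,0):1 a9@(4,4):1 a10@(0,3):1 a11@(0,1):1 a12@(3,4):1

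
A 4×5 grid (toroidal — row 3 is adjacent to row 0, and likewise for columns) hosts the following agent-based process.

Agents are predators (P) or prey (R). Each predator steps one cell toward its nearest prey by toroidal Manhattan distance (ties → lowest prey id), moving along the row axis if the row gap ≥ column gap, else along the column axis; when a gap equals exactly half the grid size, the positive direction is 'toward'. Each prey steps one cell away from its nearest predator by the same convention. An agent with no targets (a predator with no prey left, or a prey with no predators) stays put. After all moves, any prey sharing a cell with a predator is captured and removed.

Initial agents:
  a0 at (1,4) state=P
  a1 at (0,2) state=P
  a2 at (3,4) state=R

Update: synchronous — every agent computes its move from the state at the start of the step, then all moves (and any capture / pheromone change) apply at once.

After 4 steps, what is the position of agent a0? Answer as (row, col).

(2, 4)

t=1: a0@(2,4):P a1@(0,3):P
t=2: (unchanged — steady state)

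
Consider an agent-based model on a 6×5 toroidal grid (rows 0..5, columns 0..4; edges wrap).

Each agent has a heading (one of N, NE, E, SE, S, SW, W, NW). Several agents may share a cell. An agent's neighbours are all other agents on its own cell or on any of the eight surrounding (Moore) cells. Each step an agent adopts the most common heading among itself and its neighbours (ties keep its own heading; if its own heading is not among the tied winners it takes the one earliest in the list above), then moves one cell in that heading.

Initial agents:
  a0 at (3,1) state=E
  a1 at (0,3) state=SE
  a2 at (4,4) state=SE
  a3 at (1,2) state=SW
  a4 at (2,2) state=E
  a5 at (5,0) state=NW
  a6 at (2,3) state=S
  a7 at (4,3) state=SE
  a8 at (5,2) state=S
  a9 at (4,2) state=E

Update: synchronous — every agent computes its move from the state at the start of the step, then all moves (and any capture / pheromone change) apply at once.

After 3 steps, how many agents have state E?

5

t=1: a0@(3,2):E a1@(1,4):SE a2@(5,0):SE a3@(2,1):SW a4@(2,3):E a5@(4,4):NW a6@(3,3):S a7@(5,4):SE a8@(0,3):SE a9@(4,3):E
t=2: a0@(3,3):E a1@(2,0):SE a2@(0,1):SE a3@(3,0):SW a4@(2,4):E a5@(5,0):SE a6@(3,4):E a7@(0,0):SE a8@(1,4):SE a9@(4,4):E
t=3: a0@(3,4):E a1@(3,1):SE a2@(1,2):SE a3@(3,1):E a4@(2,0):E a5@(0,1):SE a6@(3,0):E a7@(1,1):SE a8@(2,0):SE a9@(4,0):E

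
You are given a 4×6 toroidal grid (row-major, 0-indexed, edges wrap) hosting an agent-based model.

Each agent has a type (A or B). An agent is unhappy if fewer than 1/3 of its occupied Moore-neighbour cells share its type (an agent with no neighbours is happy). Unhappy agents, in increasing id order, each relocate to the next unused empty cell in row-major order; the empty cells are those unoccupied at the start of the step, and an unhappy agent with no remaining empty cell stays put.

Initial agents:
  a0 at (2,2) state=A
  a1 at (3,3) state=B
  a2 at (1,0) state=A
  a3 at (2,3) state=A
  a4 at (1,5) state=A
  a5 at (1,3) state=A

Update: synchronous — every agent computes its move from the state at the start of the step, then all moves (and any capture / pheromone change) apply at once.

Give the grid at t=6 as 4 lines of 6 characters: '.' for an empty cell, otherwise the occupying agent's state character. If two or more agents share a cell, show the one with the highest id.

.B....
A..A.A
..AA..
......

t=1: a0@(2,2):A a1@(0,0):B a2@(1,0):A a3@(2,3):A a4@(1,5):A a5@(1,3):A
t=2: a0@(2,2):A a1@(0,1):B a2@(1,0):A a3@(2,3):A a4@(1,5):A a5@(1,3):A
t=3: a0@(2,2):A a1@(0,0):B a2@(1,0):A a3@(2,3):A a4@(1,5):A a5@(1,3):A
t=4: a0@(2,2):A a1@(0,1):B a2@(1,0):A a3@(2,3):A a4@(1,5):A a5@(1,3):A
t=5: a0@(2,2):A a1@(0,0):B a2@(1,0):A a3@(2,3):A a4@(1,5):A a5@(1,3):A
t=6: a0@(2,2):A a1@(0,1):B a2@(1,0):A a3@(2,3):A a4@(1,5):A a5@(1,3):A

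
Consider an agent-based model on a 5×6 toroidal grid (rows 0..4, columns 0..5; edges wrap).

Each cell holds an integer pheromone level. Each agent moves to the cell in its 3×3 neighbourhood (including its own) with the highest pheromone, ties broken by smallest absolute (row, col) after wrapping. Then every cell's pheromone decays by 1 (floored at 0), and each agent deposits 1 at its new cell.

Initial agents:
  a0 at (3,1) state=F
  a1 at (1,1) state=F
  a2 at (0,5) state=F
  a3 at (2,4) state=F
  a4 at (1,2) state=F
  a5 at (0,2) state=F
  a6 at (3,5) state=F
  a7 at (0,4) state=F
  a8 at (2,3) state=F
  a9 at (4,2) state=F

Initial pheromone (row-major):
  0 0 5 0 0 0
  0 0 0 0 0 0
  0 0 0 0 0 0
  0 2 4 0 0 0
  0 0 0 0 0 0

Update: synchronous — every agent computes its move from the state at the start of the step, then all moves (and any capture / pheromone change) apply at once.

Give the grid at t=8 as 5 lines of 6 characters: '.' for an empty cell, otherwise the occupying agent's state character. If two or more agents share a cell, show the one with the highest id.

F.F...
......
F.....
..F...
......

t=1: a0@(3,2) a1@(0,2) a2@(0,0) a3@(1,3) a4@(0,2) a5@(0,2) a6@(2,0) a7@(0,3) a8@(3,2) a9@(0,2) | pheromone: 1 0 8 1 0 0 / 0 0 0 1 0 0 / 1 0 0 0 0 0 / 0 1 5 0 0 0 / 0 0 0 0 0 0
t=2: a0@(3,2) a1@(0,2) a2@(0,0) a3@(0,2) a4@(0,2) a5@(0,2) a6@(2,0) a7@(0,2) a8@(3,2) a9@(0,2) | pheromone: 1 0 13 0 0 0 / 0 0 0 0 0 0 / 1 0 0 0 0 0 / 0 0 6 0 0 0 / 0 0 0 0 0 0
t=3: a0@(3,2) a1@(0,2) a2@(0,0) a3@(0,2) a4@(0,2) a5@(0,2) a6@(2,0) a7@(0,2) a8@(3,2) a9@(0,2) | pheromone: 1 0 18 0 0 0 / 0 0 0 0 0 0 / 1 0 0 0 0 0 / 0 0 7 0 0 0 / 0 0 0 0 0 0
t=4: a0@(3,2) a1@(0,2) a2@(0,0) a3@(0,2) a4@(0,2) a5@(0,2) a6@(2,0) a7@(0,2) a8@(3,2) a9@(0,2) | pheromone: 1 0 23 0 0 0 / 0 0 0 0 0 0 / 1 0 0 0 0 0 / 0 0 8 0 0 0 / 0 0 0 0 0 0
t=5: a0@(3,2) a1@(0,2) a2@(0,0) a3@(0,2) a4@(0,2) a5@(0,2) a6@(2,0) a7@(0,2) a8@(3,2) a9@(0,2) | pheromone: 1 0 28 0 0 0 / 0 0 0 0 0 0 / 1 0 0 0 0 0 / 0 0 9 0 0 0 / 0 0 0 0 0 0
t=6: a0@(3,2) a1@(0,2) a2@(0,0) a3@(0,2) a4@(0,2) a5@(0,2) a6@(2,0) a7@(0,2) a8@(3,2) a9@(0,2) | pheromone: 1 0 33 0 0 0 / 0 0 0 0 0 0 / 1 0 0 0 0 0 / 0 0 10 0 0 0 / 0 0 0 0 0 0
t=7: a0@(3,2) a1@(0,2) a2@(0,0) a3@(0,2) a4@(0,2) a5@(0,2) a6@(2,0) a7@(0,2) a8@(3,2) a9@(0,2) | pheromone: 1 0 38 0 0 0 / 0 0 0 0 0 0 / 1 0 0 0 0 0 / 0 0 11 0 0 0 / 0 0 0 0 0 0
t=8: a0@(3,2) a1@(0,2) a2@(0,0) a3@(0,2) a4@(0,2) a5@(0,2) a6@(2,0) a7@(0,2) a8@(3,2) a9@(0,2) | pheromone: 1 0 43 0 0 0 / 0 0 0 0 0 0 / 1 0 0 0 0 0 / 0 0 12 0 0 0 / 0 0 0 0 0 0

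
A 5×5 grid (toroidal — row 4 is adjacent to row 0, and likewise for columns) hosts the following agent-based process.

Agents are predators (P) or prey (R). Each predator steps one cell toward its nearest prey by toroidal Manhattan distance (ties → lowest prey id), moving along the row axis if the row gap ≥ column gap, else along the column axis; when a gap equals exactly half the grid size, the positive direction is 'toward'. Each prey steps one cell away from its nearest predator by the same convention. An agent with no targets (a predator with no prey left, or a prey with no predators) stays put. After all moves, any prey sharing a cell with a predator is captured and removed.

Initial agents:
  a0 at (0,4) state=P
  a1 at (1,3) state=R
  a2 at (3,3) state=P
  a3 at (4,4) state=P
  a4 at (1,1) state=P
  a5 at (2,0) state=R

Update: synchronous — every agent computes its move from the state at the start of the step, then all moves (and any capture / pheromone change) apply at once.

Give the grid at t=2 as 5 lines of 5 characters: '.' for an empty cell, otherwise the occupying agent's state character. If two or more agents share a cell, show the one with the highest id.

t=1: a0@(1,4):P a2@(2,3):P a3@(0,4):P a4@(1,2):P a5@(3,0):R
t=2: a0@(2,4):P a2@(2,4):P a3@(4,4):P a4@(2,2):P a5@(4,0):R

.....
.....
..P.P
.....
R...P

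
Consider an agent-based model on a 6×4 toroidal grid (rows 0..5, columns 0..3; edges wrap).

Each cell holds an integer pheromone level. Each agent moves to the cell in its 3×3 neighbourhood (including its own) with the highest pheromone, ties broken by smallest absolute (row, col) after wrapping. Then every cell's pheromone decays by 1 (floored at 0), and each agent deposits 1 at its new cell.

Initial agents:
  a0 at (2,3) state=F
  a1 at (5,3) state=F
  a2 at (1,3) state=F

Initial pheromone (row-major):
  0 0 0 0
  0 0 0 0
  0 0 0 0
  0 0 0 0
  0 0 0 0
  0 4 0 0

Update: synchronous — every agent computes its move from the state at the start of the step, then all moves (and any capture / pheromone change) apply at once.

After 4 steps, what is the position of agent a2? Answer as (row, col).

(5, 1)

t=1: a0@(1,0) a1@(0,0) a2@(0,0) | pheromone: 2 0 0 0 / 1 0 0 0 / 0 0 0 0 / 0 0 0 0 / 0 0 0 0 / 0 3 0 0
t=2: a0@(0,0) a1@(5,1) a2@(5,1) | pheromone: 2 0 0 0 / 0 0 0 0 / 0 0 0 0 / 0 0 0 0 / 0 0 0 0 / 0 4 0 0
t=3: a0@(5,1) a1@(5,1) a2@(5,1) | pheromone: 1 0 0 0 / 0 0 0 0 / 0 0 0 0 / 0 0 0 0 / 0 0 0 0 / 0 6 0 0
t=4: a0@(5,1) a1@(5,1) a2@(5,1) | pheromone: 0 0 0 0 / 0 0 0 0 / 0 0 0 0 / 0 0 0 0 / 0 0 0 0 / 0 8 0 0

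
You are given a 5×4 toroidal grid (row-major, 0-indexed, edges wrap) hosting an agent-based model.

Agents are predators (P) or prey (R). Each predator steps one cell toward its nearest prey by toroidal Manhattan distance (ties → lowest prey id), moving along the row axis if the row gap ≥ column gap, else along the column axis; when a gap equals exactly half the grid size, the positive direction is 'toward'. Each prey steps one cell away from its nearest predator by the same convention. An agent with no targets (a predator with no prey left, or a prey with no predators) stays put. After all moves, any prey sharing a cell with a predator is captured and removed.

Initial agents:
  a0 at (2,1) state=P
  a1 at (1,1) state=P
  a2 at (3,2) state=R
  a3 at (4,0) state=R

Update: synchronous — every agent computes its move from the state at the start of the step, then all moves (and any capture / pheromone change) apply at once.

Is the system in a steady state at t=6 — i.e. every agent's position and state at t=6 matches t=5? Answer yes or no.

t=1: a0@(3,1):P a1@(2,1):P a2@(4,2):R a3@(0,0):R
t=2: a0@(4,1):P a1@(3,1):P a2@(0,2):R a3@(1,0):R
t=3: a0@(0,1):P a1@(4,1):P a2@(1,2):R a3@(2,0):R
t=4: a0@(1,1):P a1@(0,1):P a2@(2,2):R a3@(3,0):R
t=5: a0@(2,1):P a1@(1,1):P a2@(3,2):R a3@(4,0):R
t=6: a0@(3,1):P a1@(2,1):P a2@(4,2):R a3@(0,0):R

no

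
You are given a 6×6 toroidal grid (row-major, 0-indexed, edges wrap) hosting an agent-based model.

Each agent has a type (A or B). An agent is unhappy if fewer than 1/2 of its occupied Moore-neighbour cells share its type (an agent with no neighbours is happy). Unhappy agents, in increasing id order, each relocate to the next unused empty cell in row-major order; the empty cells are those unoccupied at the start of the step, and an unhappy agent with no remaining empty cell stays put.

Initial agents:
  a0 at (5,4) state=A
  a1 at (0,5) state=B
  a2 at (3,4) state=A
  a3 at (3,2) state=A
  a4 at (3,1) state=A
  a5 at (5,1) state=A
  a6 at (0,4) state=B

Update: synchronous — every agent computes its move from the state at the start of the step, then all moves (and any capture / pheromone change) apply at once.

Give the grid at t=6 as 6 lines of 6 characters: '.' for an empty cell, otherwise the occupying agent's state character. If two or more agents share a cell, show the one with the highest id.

t=1: a0@(0,0):A a1@(0,5):B a2@(3,4):A a3@(3,2):A a4@(3,1):A a5@(5,1):A a6@(0,4):B
t=2: (unchanged — steady state)

A...BB
......
......
.AA.A.
......
.A....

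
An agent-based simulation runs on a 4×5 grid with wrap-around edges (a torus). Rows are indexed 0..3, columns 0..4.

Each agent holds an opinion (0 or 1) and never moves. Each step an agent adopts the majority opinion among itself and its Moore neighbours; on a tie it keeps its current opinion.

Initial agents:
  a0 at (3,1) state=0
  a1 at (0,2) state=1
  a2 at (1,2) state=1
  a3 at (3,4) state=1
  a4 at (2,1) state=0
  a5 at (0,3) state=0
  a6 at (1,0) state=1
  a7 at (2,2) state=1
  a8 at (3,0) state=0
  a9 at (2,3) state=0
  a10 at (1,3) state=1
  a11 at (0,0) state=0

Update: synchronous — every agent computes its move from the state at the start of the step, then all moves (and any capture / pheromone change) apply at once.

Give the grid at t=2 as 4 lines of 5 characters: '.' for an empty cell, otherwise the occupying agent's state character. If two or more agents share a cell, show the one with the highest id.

t=1: a0@(3,1):0 a1@(0,2):1 a2@(1,2):1 a3@(3,4):0 a4@(2,1):0 a5@(0,3):1 a6@(1,0):0 a7@(2,2):1 a8@(3,0):0 a9@(2,3):1 a10@(1,3):1 a11@(0,0):0
t=2: (unchanged — steady state)

0.11.
0.11.
.011.
00..0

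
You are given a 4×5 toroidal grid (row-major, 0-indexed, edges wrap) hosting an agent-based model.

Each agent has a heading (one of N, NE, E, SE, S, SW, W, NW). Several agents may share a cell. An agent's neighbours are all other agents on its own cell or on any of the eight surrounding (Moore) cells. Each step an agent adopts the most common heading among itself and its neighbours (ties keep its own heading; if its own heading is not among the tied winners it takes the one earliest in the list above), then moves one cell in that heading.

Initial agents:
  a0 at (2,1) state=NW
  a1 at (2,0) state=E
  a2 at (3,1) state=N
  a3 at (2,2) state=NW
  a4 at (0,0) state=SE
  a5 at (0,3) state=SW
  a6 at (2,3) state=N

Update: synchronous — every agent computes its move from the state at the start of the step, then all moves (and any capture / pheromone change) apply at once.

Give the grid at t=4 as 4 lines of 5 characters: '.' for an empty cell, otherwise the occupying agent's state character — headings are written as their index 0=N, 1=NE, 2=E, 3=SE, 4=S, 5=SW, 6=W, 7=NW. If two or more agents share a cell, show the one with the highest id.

.....
.....
.7777
..77.

t=1: a0@(1,0):NW a1@(2,1):E a2@(2,0):NW a3@(1,1):NW a4@(1,1):SE a5@(1,2):SW a6@(1,3):N
t=2: a0@(0,4):NW a1@(1,0):NW a2@(1,4):NW a3@(0,0):NW a4@(0,0):NW a5@(2,1):SW a6@(0,3):N
t=3: a0@(3,3):NW a1@(0,4):NW a2@(0,3):NW a3@(3,4):NW a4@(3,4):NW a5@(3,0):SW a6@(3,2):NW
t=4: a0@(2,2):NW a1@(3,3):NW a2@(3,2):NW a3@(2,3):NW a4@(2,3):NW a5@(2,4):NW a6@(2,1):NW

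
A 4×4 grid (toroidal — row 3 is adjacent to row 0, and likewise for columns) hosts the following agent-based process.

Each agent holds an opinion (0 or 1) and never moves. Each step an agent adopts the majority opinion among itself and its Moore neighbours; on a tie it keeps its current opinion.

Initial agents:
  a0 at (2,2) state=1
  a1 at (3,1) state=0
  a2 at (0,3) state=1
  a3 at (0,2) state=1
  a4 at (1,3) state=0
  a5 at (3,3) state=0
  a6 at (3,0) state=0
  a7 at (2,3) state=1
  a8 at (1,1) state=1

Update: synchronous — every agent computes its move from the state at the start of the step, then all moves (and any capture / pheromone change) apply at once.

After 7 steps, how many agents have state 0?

0

t=1: a0@(2,2):1 a1@(3,1):0 a2@(0,3):0 a3@(0,2):1 a4@(1,3):1 a5@(3,3):1 a6@(3,0):0 a7@(2,3):0 a8@(1,1):1
t=2: a0@(2,2):1 a1@(3,1):0 a2@(0,3):1 a3@(0,2):1 a4@(1,3):1 a5@(3,3):1 a6@(3,0):0 a7@(2,3):1 a8@(1,1):1
t=3: a0@(2,2):1 a1@(3,1):0 a2@(0,3):1 a3@(0,2):1 a4@(1,3):1 a5@(3,3):1 a6@(3,0):1 a7@(2,3):1 a8@(1,1):1
t=4: a0@(2,2):1 a1@(3,1):1 a2@(0,3):1 a3@(0,2):1 a4@(1,3):1 a5@(3,3):1 a6@(3,0):1 a7@(2,3):1 a8@(1,1):1
t=5: (unchanged — steady state)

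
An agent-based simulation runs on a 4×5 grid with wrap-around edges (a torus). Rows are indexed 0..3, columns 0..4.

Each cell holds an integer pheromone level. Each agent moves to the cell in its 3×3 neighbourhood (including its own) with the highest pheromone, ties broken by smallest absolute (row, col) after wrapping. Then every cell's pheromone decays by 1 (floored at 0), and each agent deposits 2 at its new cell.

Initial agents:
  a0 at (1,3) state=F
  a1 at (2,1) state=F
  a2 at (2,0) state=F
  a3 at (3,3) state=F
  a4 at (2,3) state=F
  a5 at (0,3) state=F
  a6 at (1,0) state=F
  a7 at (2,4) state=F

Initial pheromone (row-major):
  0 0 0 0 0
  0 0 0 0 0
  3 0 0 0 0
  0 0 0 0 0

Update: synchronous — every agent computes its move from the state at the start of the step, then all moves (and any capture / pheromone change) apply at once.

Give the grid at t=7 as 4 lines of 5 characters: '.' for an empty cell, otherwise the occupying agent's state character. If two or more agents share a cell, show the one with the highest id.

t=1: a0@(0,2) a1@(2,0) a2@(2,0) a3@(0,2) a4@(1,2) a5@(0,2) a6@(2,0) a7@(2,0) | pheromone: 0 0 6 0 0 / 0 0 2 0 0 / 10 0 0 0 0 / 0 0 0 0 0
t=2: a0@(0,2) a1@(2,0) a2@(2,0) a3@(0,2) a4@(0,2) a5@(0,2) a6@(2,0) a7@(2,0) | pheromone: 0 0 13 0 0 / 0 0 1 0 0 / 17 0 0 0 0 / 0 0 0 0 0
t=3: a0@(0,2) a1@(2,0) a2@(2,0) a3@(0,2) a4@(0,2) a5@(0,2) a6@(2,0) a7@(2,0) | pheromone: 0 0 20 0 0 / 0 0 0 0 0 / 24 0 0 0 0 / 0 0 0 0 0
t=4: a0@(0,2) a1@(2,0) a2@(2,0) a3@(0,2) a4@(0,2) a5@(0,2) a6@(2,0) a7@(2,0) | pheromone: 0 0 27 0 0 / 0 0 0 0 0 / 31 0 0 0 0 / 0 0 0 0 0
t=5: a0@(0,2) a1@(2,0) a2@(2,0) a3@(0,2) a4@(0,2) a5@(0,2) a6@(2,0) a7@(2,0) | pheromone: 0 0 34 0 0 / 0 0 0 0 0 / 38 0 0 0 0 / 0 0 0 0 0
t=6: a0@(0,2) a1@(2,0) a2@(2,0) a3@(0,2) a4@(0,2) a5@(0,2) a6@(2,0) a7@(2,0) | pheromone: 0 0 41 0 0 / 0 0 0 0 0 / 45 0 0 0 0 / 0 0 0 0 0
t=7: a0@(0,2) a1@(2,0) a2@(2,0) a3@(0,2) a4@(0,2) a5@(0,2) a6@(2,0) a7@(2,0) | pheromone: 0 0 48 0 0 / 0 0 0 0 0 / 52 0 0 0 0 / 0 0 0 0 0

..F..
.....
F....
.....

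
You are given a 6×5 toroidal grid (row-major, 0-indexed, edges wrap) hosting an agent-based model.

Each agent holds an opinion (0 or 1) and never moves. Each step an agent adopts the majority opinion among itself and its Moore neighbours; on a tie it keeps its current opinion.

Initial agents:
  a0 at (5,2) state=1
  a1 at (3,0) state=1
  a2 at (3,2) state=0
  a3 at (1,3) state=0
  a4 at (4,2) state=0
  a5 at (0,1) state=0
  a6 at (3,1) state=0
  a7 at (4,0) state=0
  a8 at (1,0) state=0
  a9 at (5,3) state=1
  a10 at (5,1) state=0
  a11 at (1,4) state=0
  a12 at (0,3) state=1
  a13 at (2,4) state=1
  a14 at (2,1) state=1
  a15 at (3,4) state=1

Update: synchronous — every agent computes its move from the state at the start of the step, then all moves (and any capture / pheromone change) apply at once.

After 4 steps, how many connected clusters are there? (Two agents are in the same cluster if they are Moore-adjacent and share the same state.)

3

t=1: a0@(5,2):1 a1@(3,0):1 a2@(3,2):0 a3@(1,3):0 a4@(4,2):0 a5@(0,1):0 a6@(3,1):0 a7@(4,0):0 a8@(1,0):0 a9@(5,3):1 a10@(5,1):0 a11@(1,4):0 a12@(0,3):1 a13@(2,4):1 a14@(2,1):0 a15@(3,4):1
t=2: (unchanged — steady state)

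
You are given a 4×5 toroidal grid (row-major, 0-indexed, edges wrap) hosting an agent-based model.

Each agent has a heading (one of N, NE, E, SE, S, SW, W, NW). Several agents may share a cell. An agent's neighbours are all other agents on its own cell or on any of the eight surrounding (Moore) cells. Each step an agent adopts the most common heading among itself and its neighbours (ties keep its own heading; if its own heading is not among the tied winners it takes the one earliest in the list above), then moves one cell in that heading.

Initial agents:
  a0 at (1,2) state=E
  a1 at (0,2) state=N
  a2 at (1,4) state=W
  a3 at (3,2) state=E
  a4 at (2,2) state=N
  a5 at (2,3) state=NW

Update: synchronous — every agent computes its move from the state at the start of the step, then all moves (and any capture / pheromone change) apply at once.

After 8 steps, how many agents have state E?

t=1: a0@(0,2):N a1@(0,3):E a2@(1,3):W a3@(2,2):N a4@(2,3):E a5@(2,4):E
t=2: a0@(3,2):N a1@(0,4):E a2@(1,4):E a3@(1,2):N a4@(2,4):E a5@(2,0):E
t=3: a0@(2,2):N a1@(0,0):E a2@(1,0):E a3@(0,2):N a4@(2,0):E a5@(2,1):E
t=4: a0@(1,2):N a1@(0,1):E a2@(1,1):E a3@(3,2):N a4@(2,1):E a5@(2,2):E
t=5: a0@(1,3):E a1@(0,2):E a2@(1,2):E a3@(3,3):E a4@(2,2):E a5@(2,3):E
t=6: a0@(1,4):E a1@(0,3):E a2@(1,3):E a3@(3,4):E a4@(2,3):E a5@(2,4):E
t=7: a0@(1,0):E a1@(0,4):E a2@(1,4):E a3@(3,0):E a4@(2,4):E a5@(2,0):E
t=8: a0@(1,1):E a1@(0,0):E a2@(1,0):E a3@(3,1):E a4@(2,0):E a5@(2,1):E

6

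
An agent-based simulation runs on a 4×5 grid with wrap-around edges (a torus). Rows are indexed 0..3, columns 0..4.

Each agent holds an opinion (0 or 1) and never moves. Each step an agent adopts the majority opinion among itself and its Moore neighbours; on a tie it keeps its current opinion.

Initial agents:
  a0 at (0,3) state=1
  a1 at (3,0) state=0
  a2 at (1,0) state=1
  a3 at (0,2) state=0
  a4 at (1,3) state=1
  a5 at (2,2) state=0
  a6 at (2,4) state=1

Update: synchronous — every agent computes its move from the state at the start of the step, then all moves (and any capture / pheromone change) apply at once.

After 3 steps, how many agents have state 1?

5

t=1: a0@(0,3):1 a1@(3,0):0 a2@(1,0):1 a3@(0,2):1 a4@(1,3):1 a5@(2,2):0 a6@(2,4):1
t=2: (unchanged — steady state)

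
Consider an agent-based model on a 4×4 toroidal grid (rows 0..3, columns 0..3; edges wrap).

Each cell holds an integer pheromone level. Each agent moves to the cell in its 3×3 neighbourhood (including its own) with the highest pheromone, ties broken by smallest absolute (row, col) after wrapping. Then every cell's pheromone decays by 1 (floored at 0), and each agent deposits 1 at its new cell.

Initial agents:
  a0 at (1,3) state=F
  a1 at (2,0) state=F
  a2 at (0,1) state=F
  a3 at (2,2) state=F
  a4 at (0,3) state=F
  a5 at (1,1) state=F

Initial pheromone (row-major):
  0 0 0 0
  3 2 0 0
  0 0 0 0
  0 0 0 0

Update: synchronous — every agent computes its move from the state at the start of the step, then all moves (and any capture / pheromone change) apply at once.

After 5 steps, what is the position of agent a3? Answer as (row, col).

t=1: a0@(1,0) a1@(1,0) a2@(1,0) a3@(1,1) a4@(1,0) a5@(1,0) | pheromone: 0 0 0 0 / 7 2 0 0 / 0 0 0 0 / 0 0 0 0
t=2: a0@(1,0) a1@(1,0) a2@(1,0) a3@(1,0) a4@(1,0) a5@(1,0) | pheromone: 0 0 0 0 / 12 1 0 0 / 0 0 0 0 / 0 0 0 0
t=3: a0@(1,0) a1@(1,0) a2@(1,0) a3@(1,0) a4@(1,0) a5@(1,0) | pheromone: 0 0 0 0 / 17 0 0 0 / 0 0 0 0 / 0 0 0 0
t=4: a0@(1,0) a1@(1,0) a2@(1,0) a3@(1,0) a4@(1,0) a5@(1,0) | pheromone: 0 0 0 0 / 22 0 0 0 / 0 0 0 0 / 0 0 0 0
t=5: a0@(1,0) a1@(1,0) a2@(1,0) a3@(1,0) a4@(1,0) a5@(1,0) | pheromone: 0 0 0 0 / 27 0 0 0 / 0 0 0 0 / 0 0 0 0

(1, 0)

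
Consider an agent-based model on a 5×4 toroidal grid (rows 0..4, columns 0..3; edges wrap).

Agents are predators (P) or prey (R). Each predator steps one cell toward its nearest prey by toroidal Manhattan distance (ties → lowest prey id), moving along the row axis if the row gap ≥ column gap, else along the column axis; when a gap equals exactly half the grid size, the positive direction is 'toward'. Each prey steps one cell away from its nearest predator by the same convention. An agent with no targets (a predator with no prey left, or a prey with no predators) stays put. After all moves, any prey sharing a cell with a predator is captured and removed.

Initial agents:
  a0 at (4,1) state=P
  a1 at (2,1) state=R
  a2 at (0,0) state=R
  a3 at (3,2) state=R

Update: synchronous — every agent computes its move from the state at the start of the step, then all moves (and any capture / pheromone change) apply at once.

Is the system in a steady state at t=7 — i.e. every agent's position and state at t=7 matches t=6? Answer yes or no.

no

t=1: a0@(3,1):P a1@(1,1):R a2@(1,0):R a3@(2,2):R
t=2: a0@(2,1):P a1@(0,1):R a2@(0,0):R a3@(1,2):R
t=3: a0@(1,1):P a1@(4,1):R a2@(4,0):R a3@(0,2):R
t=4: a0@(0,1):P a1@(3,1):R a2@(3,0):R a3@(4,2):R
t=5: a0@(4,1):P a1@(2,1):R a2@(2,0):R a3@(3,2):R
t=6: a0@(3,1):P a1@(1,1):R a2@(1,0):R a3@(2,2):R
t=7: a0@(2,1):P a1@(0,1):R a2@(0,0):R a3@(1,2):R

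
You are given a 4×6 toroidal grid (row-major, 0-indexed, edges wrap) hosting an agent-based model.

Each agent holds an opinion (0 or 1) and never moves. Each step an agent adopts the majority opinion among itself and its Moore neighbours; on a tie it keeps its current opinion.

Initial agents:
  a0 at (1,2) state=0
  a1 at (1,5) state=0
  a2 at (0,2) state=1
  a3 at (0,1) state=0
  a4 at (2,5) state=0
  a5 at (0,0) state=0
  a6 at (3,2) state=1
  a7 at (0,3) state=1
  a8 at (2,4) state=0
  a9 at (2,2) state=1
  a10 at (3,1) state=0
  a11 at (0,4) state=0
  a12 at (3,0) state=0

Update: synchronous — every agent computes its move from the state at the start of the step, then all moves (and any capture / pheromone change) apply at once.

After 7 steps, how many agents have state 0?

8

t=1: a0@(1,2):1 a1@(1,5):0 a2@(0,2):1 a3@(0,1):0 a4@(2,5):0 a5@(0,0):0 a6@(3,2):1 a7@(0,3):1 a8@(2,4):0 a9@(2,2):1 a10@(3,1):0 a11@(0,4):0 a12@(3,0):0
t=2: (unchanged — steady state)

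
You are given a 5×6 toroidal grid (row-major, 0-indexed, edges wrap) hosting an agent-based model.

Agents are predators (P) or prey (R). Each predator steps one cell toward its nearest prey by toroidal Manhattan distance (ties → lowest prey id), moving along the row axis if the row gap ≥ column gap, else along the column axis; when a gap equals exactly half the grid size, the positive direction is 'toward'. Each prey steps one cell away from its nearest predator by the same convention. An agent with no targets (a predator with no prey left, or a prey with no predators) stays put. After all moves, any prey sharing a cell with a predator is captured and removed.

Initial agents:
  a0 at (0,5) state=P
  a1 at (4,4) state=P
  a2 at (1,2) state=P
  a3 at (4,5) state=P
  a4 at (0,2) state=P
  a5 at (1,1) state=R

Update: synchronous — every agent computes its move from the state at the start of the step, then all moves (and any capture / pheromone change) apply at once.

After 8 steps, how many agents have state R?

t=1: a0@(0,0):P a1@(4,5):P a2@(1,1):P a3@(0,5):P a4@(1,2):P a5@(1,0):R
t=2: a0@(1,0):P a1@(0,5):P a2@(1,0):P a3@(1,5):P a4@(1,1):P a5@(2,0):R
t=3: a0@(2,0):P a1@(1,5):P a2@(2,0):P a3@(2,5):P a4@(2,1):P a5@(3,0):R
t=4: a0@(3,0):P a1@(2,5):P a2@(3,0):P a3@(3,5):P a4@(3,1):P a5@(4,0):R
t=5: a0@(4,0):P a1@(3,5):P a2@(4,0):P a3@(4,5):P a4@(4,1):P a5@(0,0):R
t=6: a0@(0,0):P a1@(4,5):P a2@(0,0):P a3@(0,5):P a4@(0,1):P a5@(1,0):R
t=7: a0@(1,0):P a1@(0,5):P a2@(1,0):P a3@(1,5):P a4@(1,1):P a5@(2,0):R
t=8: a0@(2,0):P a1@(1,5):P a2@(2,0):P a3@(2,5):P a4@(2,1):P a5@(3,0):R

1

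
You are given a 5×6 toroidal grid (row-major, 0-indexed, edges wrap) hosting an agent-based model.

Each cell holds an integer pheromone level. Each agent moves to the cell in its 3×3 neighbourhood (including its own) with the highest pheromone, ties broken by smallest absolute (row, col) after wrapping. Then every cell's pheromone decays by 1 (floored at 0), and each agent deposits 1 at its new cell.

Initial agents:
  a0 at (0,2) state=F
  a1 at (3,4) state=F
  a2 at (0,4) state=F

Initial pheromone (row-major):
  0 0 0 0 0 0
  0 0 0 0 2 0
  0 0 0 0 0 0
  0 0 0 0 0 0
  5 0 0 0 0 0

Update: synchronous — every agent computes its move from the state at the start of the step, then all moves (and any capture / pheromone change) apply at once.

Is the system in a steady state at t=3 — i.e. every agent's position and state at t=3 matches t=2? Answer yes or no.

yes

t=1: a0@(0,1) a1@(2,3) a2@(1,4) | pheromone: 0 1 0 0 0 0 / 0 0 0 0 2 0 / 0 0 0 1 0 0 / 0 0 0 0 0 0 / 4 0 0 0 0 0
t=2: a0@(4,0) a1@(1,4) a2@(1,4) | pheromone: 0 0 0 0 0 0 / 0 0 0 0 3 0 / 0 0 0 0 0 0 / 0 0 0 0 0 0 / 4 0 0 0 0 0
t=3: a0@(4,0) a1@(1,4) a2@(1,4) | pheromone: 0 0 0 0 0 0 / 0 0 0 0 4 0 / 0 0 0 0 0 0 / 0 0 0 0 0 0 / 4 0 0 0 0 0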